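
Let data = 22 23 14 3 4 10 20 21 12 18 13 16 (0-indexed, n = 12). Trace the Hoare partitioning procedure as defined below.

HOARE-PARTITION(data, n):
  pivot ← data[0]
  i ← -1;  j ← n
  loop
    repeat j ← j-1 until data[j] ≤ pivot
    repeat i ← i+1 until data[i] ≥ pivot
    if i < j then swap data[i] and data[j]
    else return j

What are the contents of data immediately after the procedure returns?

16 13 14 3 4 10 20 21 12 18 23 22

pivot = data[0] = 22; i = -1, j = 12
j→11 (data[11]=16≤22), i→0 (data[0]=22≥22); i<j, swap → 16 23 14 3 4 10 20 21 12 18 13 22
j→10 (data[10]=13≤22), i→1 (data[1]=23≥22); i<j, swap → 16 13 14 3 4 10 20 21 12 18 23 22
j→9, i→10; i≥j, return j=9. data = 16 13 14 3 4 10 20 21 12 18 23 22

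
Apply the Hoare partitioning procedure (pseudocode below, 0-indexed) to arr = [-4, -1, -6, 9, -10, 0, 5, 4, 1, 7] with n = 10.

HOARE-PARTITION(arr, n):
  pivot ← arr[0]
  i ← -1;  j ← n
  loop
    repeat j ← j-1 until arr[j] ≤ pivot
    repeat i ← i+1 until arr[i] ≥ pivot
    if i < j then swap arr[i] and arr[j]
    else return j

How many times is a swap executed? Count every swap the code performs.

2

pivot=-4
j stops at 4 (-10), i stops at 0 (-4); swap ⇒ [-10, -1, -6, 9, -4, 0, 5, 4, 1, 7]
j stops at 2 (-6), i stops at 1 (-1); swap ⇒ [-10, -6, -1, 9, -4, 0, 5, 4, 1, 7]
j stops at 1, i stops at 2; i≥j ⇒ return 1. arr=[-10, -6, -1, 9, -4, 0, 5, 4, 1, 7]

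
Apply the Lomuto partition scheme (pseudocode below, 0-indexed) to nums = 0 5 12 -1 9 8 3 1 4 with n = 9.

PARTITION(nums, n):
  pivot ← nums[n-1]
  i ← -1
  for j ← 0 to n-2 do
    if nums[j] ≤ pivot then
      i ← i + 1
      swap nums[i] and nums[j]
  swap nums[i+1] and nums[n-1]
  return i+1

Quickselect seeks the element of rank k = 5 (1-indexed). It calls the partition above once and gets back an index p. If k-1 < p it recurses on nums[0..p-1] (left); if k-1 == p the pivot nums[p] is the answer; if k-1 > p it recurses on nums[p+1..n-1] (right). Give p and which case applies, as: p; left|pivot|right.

pivot=4, i=-1
j=0: 0≤4, i=0, swap(0,0) ⇒ 0 5 12 -1 9 8 3 1 4
j=1: 5>4, skip
j=2: 12>4, skip
j=3: -1≤4, i=1, swap(1,3) ⇒ 0 -1 12 5 9 8 3 1 4
j=4: 9>4, skip
j=5: 8>4, skip
j=6: 3≤4, i=2, swap(2,6) ⇒ 0 -1 3 5 9 8 12 1 4
j=7: 1≤4, i=3, swap(3,7) ⇒ 0 -1 3 1 9 8 12 5 4
swap(4,8) ⇒ 0 -1 3 1 4 8 12 5 9; return 4
p = 4; k-1 = 4 == 4 ⇒ pivot

4; pivot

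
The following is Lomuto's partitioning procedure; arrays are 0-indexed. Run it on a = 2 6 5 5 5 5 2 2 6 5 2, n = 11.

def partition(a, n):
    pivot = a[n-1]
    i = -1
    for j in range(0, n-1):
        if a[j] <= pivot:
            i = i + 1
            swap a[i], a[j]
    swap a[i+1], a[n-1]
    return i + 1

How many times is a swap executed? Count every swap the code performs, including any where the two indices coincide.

pivot=2, i=-1
j=0: 2≤2, i=0, swap(0,0) ⇒ 2 6 5 5 5 5 2 2 6 5 2
j=1: 6>2, skip
j=2: 5>2, skip
j=3: 5>2, skip
j=4: 5>2, skip
j=5: 5>2, skip
j=6: 2≤2, i=1, swap(1,6) ⇒ 2 2 5 5 5 5 6 2 6 5 2
j=7: 2≤2, i=2, swap(2,7) ⇒ 2 2 2 5 5 5 6 5 6 5 2
j=8: 6>2, skip
j=9: 5>2, skip
swap(3,10) ⇒ 2 2 2 2 5 5 6 5 6 5 5; return 3

4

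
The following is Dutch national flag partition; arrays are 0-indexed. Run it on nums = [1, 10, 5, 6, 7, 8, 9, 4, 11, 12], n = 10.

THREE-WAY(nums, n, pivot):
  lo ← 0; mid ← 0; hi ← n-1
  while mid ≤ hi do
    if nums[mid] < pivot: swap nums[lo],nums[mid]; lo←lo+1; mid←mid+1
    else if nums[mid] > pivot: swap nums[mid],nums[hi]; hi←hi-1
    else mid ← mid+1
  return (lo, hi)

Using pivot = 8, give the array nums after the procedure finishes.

pivot = 8; lo=0, mid=0, hi=9
nums[mid]=1<8: swap nums[0],nums[0]; lo=1,mid=1 → [1, 10, 5, 6, 7, 8, 9, 4, 11, 12]
nums[mid]=10>8: swap nums[1],nums[9]; hi=8 → [1, 12, 5, 6, 7, 8, 9, 4, 11, 10]
nums[mid]=12>8: swap nums[1],nums[8]; hi=7 → [1, 11, 5, 6, 7, 8, 9, 4, 12, 10]
nums[mid]=11>8: swap nums[1],nums[7]; hi=6 → [1, 4, 5, 6, 7, 8, 9, 11, 12, 10]
nums[mid]=4<8: swap nums[1],nums[1]; lo=2,mid=2 → [1, 4, 5, 6, 7, 8, 9, 11, 12, 10]
nums[mid]=5<8: swap nums[2],nums[2]; lo=3,mid=3 → [1, 4, 5, 6, 7, 8, 9, 11, 12, 10]
nums[mid]=6<8: swap nums[3],nums[3]; lo=4,mid=4 → [1, 4, 5, 6, 7, 8, 9, 11, 12, 10]
nums[mid]=7<8: swap nums[4],nums[4]; lo=5,mid=5 → [1, 4, 5, 6, 7, 8, 9, 11, 12, 10]
nums[mid]=8=8: mid=6
nums[mid]=9>8: swap nums[6],nums[6]; hi=5 → [1, 4, 5, 6, 7, 8, 9, 11, 12, 10]
end: lo=5, hi=5; nums = [1, 4, 5, 6, 7, 8, 9, 11, 12, 10]

[1, 4, 5, 6, 7, 8, 9, 11, 12, 10]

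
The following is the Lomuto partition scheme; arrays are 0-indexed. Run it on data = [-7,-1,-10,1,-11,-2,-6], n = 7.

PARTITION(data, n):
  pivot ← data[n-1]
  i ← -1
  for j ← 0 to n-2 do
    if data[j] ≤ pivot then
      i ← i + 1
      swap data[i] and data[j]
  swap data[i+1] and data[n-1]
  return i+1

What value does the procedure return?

3

pivot = data[6] = -6; i = -1
j=0: data[0]=-7 ≤ -6 → i=0, swap data[0],data[0] (no change) → [-7,-1,-10,1,-11,-2,-6]
j=1: data[1]=-1 > -6 → no swap
j=2: data[2]=-10 ≤ -6 → i=1, swap data[1],data[2] → [-7,-10,-1,1,-11,-2,-6]
j=3: data[3]=1 > -6 → no swap
j=4: data[4]=-11 ≤ -6 → i=2, swap data[2],data[4] → [-7,-10,-11,1,-1,-2,-6]
j=5: data[5]=-2 > -6 → no swap
final swap data[3],data[6] → [-7,-10,-11,-6,-1,-2,1]; return 3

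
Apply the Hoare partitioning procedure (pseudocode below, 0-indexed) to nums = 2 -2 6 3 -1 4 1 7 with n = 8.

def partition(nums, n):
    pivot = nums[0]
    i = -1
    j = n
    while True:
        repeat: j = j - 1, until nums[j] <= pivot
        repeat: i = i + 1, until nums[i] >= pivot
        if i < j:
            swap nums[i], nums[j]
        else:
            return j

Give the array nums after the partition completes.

1 -2 -1 3 6 4 2 7

pivot = nums[0] = 2; i = -1, j = 8
j→6 (nums[6]=1≤2), i→0 (nums[0]=2≥2); i<j, swap → 1 -2 6 3 -1 4 2 7
j→4 (nums[4]=-1≤2), i→2 (nums[2]=6≥2); i<j, swap → 1 -2 -1 3 6 4 2 7
j→2, i→3; i≥j, return j=2. nums = 1 -2 -1 3 6 4 2 7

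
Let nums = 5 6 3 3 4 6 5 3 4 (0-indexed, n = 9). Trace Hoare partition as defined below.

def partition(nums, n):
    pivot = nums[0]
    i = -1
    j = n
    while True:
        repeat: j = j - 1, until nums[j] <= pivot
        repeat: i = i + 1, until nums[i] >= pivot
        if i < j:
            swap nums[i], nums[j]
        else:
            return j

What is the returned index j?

pivot = nums[0] = 5; i = -1, j = 9
j→8 (nums[8]=4≤5), i→0 (nums[0]=5≥5); i<j, swap → 4 6 3 3 4 6 5 3 5
j→7 (nums[7]=3≤5), i→1 (nums[1]=6≥5); i<j, swap → 4 3 3 3 4 6 5 6 5
j→6 (nums[6]=5≤5), i→5 (nums[5]=6≥5); i<j, swap → 4 3 3 3 4 5 6 6 5
j→5, i→6; i≥j, return j=5. nums = 4 3 3 3 4 5 6 6 5

5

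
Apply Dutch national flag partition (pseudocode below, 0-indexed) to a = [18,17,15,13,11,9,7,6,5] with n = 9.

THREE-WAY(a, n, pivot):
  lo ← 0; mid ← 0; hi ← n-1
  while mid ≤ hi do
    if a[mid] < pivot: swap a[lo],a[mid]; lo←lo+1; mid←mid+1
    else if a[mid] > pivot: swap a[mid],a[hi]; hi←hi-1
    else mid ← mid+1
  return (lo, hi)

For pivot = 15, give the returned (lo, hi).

pivot = 15; lo=0, mid=0, hi=8
a[mid]=18>15: swap a[0],a[8]; hi=7 → [5,17,15,13,11,9,7,6,18]
a[mid]=5<15: swap a[0],a[0]; lo=1,mid=1 → [5,17,15,13,11,9,7,6,18]
a[mid]=17>15: swap a[1],a[7]; hi=6 → [5,6,15,13,11,9,7,17,18]
a[mid]=6<15: swap a[1],a[1]; lo=2,mid=2 → [5,6,15,13,11,9,7,17,18]
a[mid]=15=15: mid=3
a[mid]=13<15: swap a[2],a[3]; lo=3,mid=4 → [5,6,13,15,11,9,7,17,18]
a[mid]=11<15: swap a[3],a[4]; lo=4,mid=5 → [5,6,13,11,15,9,7,17,18]
a[mid]=9<15: swap a[4],a[5]; lo=5,mid=6 → [5,6,13,11,9,15,7,17,18]
a[mid]=7<15: swap a[5],a[6]; lo=6,mid=7 → [5,6,13,11,9,7,15,17,18]
end: lo=6, hi=6; a = [5,6,13,11,9,7,15,17,18]

(6, 6)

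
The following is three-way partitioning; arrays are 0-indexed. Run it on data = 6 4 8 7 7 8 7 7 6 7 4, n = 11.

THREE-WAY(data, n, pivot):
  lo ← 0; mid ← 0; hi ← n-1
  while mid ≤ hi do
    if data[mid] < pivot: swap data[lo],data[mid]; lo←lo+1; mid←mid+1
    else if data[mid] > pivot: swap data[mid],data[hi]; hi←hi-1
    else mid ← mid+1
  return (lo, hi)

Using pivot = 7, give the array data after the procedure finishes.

6 4 4 6 7 7 7 7 7 8 8

pivot = 7; lo=0, mid=0, hi=10
data[mid]=6<7: swap data[0],data[0]; lo=1,mid=1 → 6 4 8 7 7 8 7 7 6 7 4
data[mid]=4<7: swap data[1],data[1]; lo=2,mid=2 → 6 4 8 7 7 8 7 7 6 7 4
data[mid]=8>7: swap data[2],data[10]; hi=9 → 6 4 4 7 7 8 7 7 6 7 8
data[mid]=4<7: swap data[2],data[2]; lo=3,mid=3 → 6 4 4 7 7 8 7 7 6 7 8
data[mid]=7=7: mid=4
data[mid]=7=7: mid=5
data[mid]=8>7: swap data[5],data[9]; hi=8 → 6 4 4 7 7 7 7 7 6 8 8
data[mid]=7=7: mid=6
data[mid]=7=7: mid=7
data[mid]=7=7: mid=8
data[mid]=6<7: swap data[3],data[8]; lo=4,mid=9 → 6 4 4 6 7 7 7 7 7 8 8
end: lo=4, hi=8; data = 6 4 4 6 7 7 7 7 7 8 8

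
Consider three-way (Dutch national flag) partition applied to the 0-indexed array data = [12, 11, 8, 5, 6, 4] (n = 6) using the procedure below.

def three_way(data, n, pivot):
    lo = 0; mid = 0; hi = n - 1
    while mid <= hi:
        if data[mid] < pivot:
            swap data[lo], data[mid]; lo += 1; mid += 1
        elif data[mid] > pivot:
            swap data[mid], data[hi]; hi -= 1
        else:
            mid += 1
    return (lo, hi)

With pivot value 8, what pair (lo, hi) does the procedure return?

lo=0 mid=0 hi=5
12>8: swap(0,5), hi=4 ⇒ [4, 11, 8, 5, 6, 12]
4<8: swap(0,0), lo=1 mid=1 ⇒ [4, 11, 8, 5, 6, 12]
11>8: swap(1,4), hi=3 ⇒ [4, 6, 8, 5, 11, 12]
6<8: swap(1,1), lo=2 mid=2 ⇒ [4, 6, 8, 5, 11, 12]
8=8: mid=3
5<8: swap(2,3), lo=3 mid=4 ⇒ [4, 6, 5, 8, 11, 12]
done. lo=3 hi=3; data=[4, 6, 5, 8, 11, 12]

(3, 3)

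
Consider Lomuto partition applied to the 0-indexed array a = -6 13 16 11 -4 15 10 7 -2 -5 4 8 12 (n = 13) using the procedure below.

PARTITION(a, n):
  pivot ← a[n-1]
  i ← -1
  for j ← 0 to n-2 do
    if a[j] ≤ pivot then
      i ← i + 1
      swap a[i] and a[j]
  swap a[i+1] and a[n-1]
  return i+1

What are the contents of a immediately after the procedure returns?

-6 11 -4 10 7 -2 -5 4 8 12 16 15 13

pivot = a[12] = 12; i = -1
j=0: a[0]=-6 ≤ 12 → i=0, swap a[0],a[0] (no change) → -6 13 16 11 -4 15 10 7 -2 -5 4 8 12
j=1: a[1]=13 > 12 → no swap
j=2: a[2]=16 > 12 → no swap
j=3: a[3]=11 ≤ 12 → i=1, swap a[1],a[3] → -6 11 16 13 -4 15 10 7 -2 -5 4 8 12
j=4: a[4]=-4 ≤ 12 → i=2, swap a[2],a[4] → -6 11 -4 13 16 15 10 7 -2 -5 4 8 12
j=5: a[5]=15 > 12 → no swap
j=6: a[6]=10 ≤ 12 → i=3, swap a[3],a[6] → -6 11 -4 10 16 15 13 7 -2 -5 4 8 12
j=7: a[7]=7 ≤ 12 → i=4, swap a[4],a[7] → -6 11 -4 10 7 15 13 16 -2 -5 4 8 12
j=8: a[8]=-2 ≤ 12 → i=5, swap a[5],a[8] → -6 11 -4 10 7 -2 13 16 15 -5 4 8 12
j=9: a[9]=-5 ≤ 12 → i=6, swap a[6],a[9] → -6 11 -4 10 7 -2 -5 16 15 13 4 8 12
j=10: a[10]=4 ≤ 12 → i=7, swap a[7],a[10] → -6 11 -4 10 7 -2 -5 4 15 13 16 8 12
j=11: a[11]=8 ≤ 12 → i=8, swap a[8],a[11] → -6 11 -4 10 7 -2 -5 4 8 13 16 15 12
final swap a[9],a[12] → -6 11 -4 10 7 -2 -5 4 8 12 16 15 13; return 9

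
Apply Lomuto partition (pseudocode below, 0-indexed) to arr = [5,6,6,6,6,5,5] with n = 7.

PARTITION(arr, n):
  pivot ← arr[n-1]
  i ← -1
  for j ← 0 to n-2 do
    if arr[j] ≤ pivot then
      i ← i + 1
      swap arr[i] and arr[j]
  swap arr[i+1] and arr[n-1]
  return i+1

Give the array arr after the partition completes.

pivot=5, i=-1
j=0: 5≤5, i=0, swap(0,0) ⇒ [5,6,6,6,6,5,5]
j=1: 6>5, skip
j=2: 6>5, skip
j=3: 6>5, skip
j=4: 6>5, skip
j=5: 5≤5, i=1, swap(1,5) ⇒ [5,5,6,6,6,6,5]
swap(2,6) ⇒ [5,5,5,6,6,6,6]; return 2

[5,5,5,6,6,6,6]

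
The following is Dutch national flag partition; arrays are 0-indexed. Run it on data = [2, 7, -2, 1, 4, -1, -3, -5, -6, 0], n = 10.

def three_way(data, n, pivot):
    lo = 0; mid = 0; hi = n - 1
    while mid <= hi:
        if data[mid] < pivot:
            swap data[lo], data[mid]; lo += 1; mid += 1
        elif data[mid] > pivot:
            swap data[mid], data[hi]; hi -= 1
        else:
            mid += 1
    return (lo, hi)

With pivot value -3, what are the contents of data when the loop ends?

pivot = -3; lo=0, mid=0, hi=9
data[mid]=2>-3: swap data[0],data[9]; hi=8 → [0, 7, -2, 1, 4, -1, -3, -5, -6, 2]
data[mid]=0>-3: swap data[0],data[8]; hi=7 → [-6, 7, -2, 1, 4, -1, -3, -5, 0, 2]
data[mid]=-6<-3: swap data[0],data[0]; lo=1,mid=1 → [-6, 7, -2, 1, 4, -1, -3, -5, 0, 2]
data[mid]=7>-3: swap data[1],data[7]; hi=6 → [-6, -5, -2, 1, 4, -1, -3, 7, 0, 2]
data[mid]=-5<-3: swap data[1],data[1]; lo=2,mid=2 → [-6, -5, -2, 1, 4, -1, -3, 7, 0, 2]
data[mid]=-2>-3: swap data[2],data[6]; hi=5 → [-6, -5, -3, 1, 4, -1, -2, 7, 0, 2]
data[mid]=-3=-3: mid=3
data[mid]=1>-3: swap data[3],data[5]; hi=4 → [-6, -5, -3, -1, 4, 1, -2, 7, 0, 2]
data[mid]=-1>-3: swap data[3],data[4]; hi=3 → [-6, -5, -3, 4, -1, 1, -2, 7, 0, 2]
data[mid]=4>-3: swap data[3],data[3]; hi=2 → [-6, -5, -3, 4, -1, 1, -2, 7, 0, 2]
end: lo=2, hi=2; data = [-6, -5, -3, 4, -1, 1, -2, 7, 0, 2]

[-6, -5, -3, 4, -1, 1, -2, 7, 0, 2]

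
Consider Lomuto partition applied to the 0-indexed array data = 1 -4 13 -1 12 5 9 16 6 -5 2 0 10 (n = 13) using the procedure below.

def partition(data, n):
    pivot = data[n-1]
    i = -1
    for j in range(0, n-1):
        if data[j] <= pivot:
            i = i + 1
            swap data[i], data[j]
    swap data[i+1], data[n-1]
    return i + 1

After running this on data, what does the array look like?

pivot=10, i=-1
j=0: 1≤10, i=0, swap(0,0) ⇒ 1 -4 13 -1 12 5 9 16 6 -5 2 0 10
j=1: -4≤10, i=1, swap(1,1) ⇒ 1 -4 13 -1 12 5 9 16 6 -5 2 0 10
j=2: 13>10, skip
j=3: -1≤10, i=2, swap(2,3) ⇒ 1 -4 -1 13 12 5 9 16 6 -5 2 0 10
j=4: 12>10, skip
j=5: 5≤10, i=3, swap(3,5) ⇒ 1 -4 -1 5 12 13 9 16 6 -5 2 0 10
j=6: 9≤10, i=4, swap(4,6) ⇒ 1 -4 -1 5 9 13 12 16 6 -5 2 0 10
j=7: 16>10, skip
j=8: 6≤10, i=5, swap(5,8) ⇒ 1 -4 -1 5 9 6 12 16 13 -5 2 0 10
j=9: -5≤10, i=6, swap(6,9) ⇒ 1 -4 -1 5 9 6 -5 16 13 12 2 0 10
j=10: 2≤10, i=7, swap(7,10) ⇒ 1 -4 -1 5 9 6 -5 2 13 12 16 0 10
j=11: 0≤10, i=8, swap(8,11) ⇒ 1 -4 -1 5 9 6 -5 2 0 12 16 13 10
swap(9,12) ⇒ 1 -4 -1 5 9 6 -5 2 0 10 16 13 12; return 9

1 -4 -1 5 9 6 -5 2 0 10 16 13 12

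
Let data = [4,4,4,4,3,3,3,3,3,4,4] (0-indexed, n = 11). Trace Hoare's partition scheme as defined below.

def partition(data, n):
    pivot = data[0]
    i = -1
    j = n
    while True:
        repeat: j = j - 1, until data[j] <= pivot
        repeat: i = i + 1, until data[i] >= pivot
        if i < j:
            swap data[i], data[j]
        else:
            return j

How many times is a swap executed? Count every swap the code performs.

pivot=4
j stops at 10 (4), i stops at 0 (4); swap ⇒ [4,4,4,4,3,3,3,3,3,4,4]
j stops at 9 (4), i stops at 1 (4); swap ⇒ [4,4,4,4,3,3,3,3,3,4,4]
j stops at 8 (3), i stops at 2 (4); swap ⇒ [4,4,3,4,3,3,3,3,4,4,4]
j stops at 7 (3), i stops at 3 (4); swap ⇒ [4,4,3,3,3,3,3,4,4,4,4]
j stops at 6, i stops at 7; i≥j ⇒ return 6. data=[4,4,3,3,3,3,3,4,4,4,4]

4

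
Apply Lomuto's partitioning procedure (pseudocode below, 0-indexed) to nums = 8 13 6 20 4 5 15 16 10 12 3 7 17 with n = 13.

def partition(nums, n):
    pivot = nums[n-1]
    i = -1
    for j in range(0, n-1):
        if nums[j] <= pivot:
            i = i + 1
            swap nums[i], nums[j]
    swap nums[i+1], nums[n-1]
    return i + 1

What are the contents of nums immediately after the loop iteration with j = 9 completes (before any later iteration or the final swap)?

8 13 6 4 5 15 16 10 12 20 3 7 17

pivot = nums[12] = 17; i = -1
j=0: nums[0]=8 ≤ 17 → i=0, swap nums[0],nums[0] (no change) → 8 13 6 20 4 5 15 16 10 12 3 7 17
j=1: nums[1]=13 ≤ 17 → i=1, swap nums[1],nums[1] (no change) → 8 13 6 20 4 5 15 16 10 12 3 7 17
j=2: nums[2]=6 ≤ 17 → i=2, swap nums[2],nums[2] (no change) → 8 13 6 20 4 5 15 16 10 12 3 7 17
j=3: nums[3]=20 > 17 → no swap
j=4: nums[4]=4 ≤ 17 → i=3, swap nums[3],nums[4] → 8 13 6 4 20 5 15 16 10 12 3 7 17
j=5: nums[5]=5 ≤ 17 → i=4, swap nums[4],nums[5] → 8 13 6 4 5 20 15 16 10 12 3 7 17
j=6: nums[6]=15 ≤ 17 → i=5, swap nums[5],nums[6] → 8 13 6 4 5 15 20 16 10 12 3 7 17
j=7: nums[7]=16 ≤ 17 → i=6, swap nums[6],nums[7] → 8 13 6 4 5 15 16 20 10 12 3 7 17
j=8: nums[8]=10 ≤ 17 → i=7, swap nums[7],nums[8] → 8 13 6 4 5 15 16 10 20 12 3 7 17
j=9: nums[9]=12 ≤ 17 → i=8, swap nums[8],nums[9] → 8 13 6 4 5 15 16 10 12 20 3 7 17
(after j=9) nums = 8 13 6 4 5 15 16 10 12 20 3 7 17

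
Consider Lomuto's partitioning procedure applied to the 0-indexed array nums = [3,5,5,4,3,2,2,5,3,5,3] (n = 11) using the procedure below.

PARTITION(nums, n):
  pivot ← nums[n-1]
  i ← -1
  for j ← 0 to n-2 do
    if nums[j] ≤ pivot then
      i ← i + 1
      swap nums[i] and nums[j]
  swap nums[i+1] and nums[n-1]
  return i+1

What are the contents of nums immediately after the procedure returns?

[3,3,2,2,3,3,4,5,5,5,5]

pivot=3, i=-1
j=0: 3≤3, i=0, swap(0,0) ⇒ [3,5,5,4,3,2,2,5,3,5,3]
j=1: 5>3, skip
j=2: 5>3, skip
j=3: 4>3, skip
j=4: 3≤3, i=1, swap(1,4) ⇒ [3,3,5,4,5,2,2,5,3,5,3]
j=5: 2≤3, i=2, swap(2,5) ⇒ [3,3,2,4,5,5,2,5,3,5,3]
j=6: 2≤3, i=3, swap(3,6) ⇒ [3,3,2,2,5,5,4,5,3,5,3]
j=7: 5>3, skip
j=8: 3≤3, i=4, swap(4,8) ⇒ [3,3,2,2,3,5,4,5,5,5,3]
j=9: 5>3, skip
swap(5,10) ⇒ [3,3,2,2,3,3,4,5,5,5,5]; return 5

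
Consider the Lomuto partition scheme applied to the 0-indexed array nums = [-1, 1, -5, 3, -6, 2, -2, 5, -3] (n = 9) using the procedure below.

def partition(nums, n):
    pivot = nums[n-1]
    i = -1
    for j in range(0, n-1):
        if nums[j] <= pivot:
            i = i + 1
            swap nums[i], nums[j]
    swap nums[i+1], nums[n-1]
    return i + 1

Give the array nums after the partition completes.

[-5, -6, -3, 3, 1, 2, -2, 5, -1]

pivot = nums[8] = -3; i = -1
j=0: nums[0]=-1 > -3 → no swap
j=1: nums[1]=1 > -3 → no swap
j=2: nums[2]=-5 ≤ -3 → i=0, swap nums[0],nums[2] → [-5, 1, -1, 3, -6, 2, -2, 5, -3]
j=3: nums[3]=3 > -3 → no swap
j=4: nums[4]=-6 ≤ -3 → i=1, swap nums[1],nums[4] → [-5, -6, -1, 3, 1, 2, -2, 5, -3]
j=5: nums[5]=2 > -3 → no swap
j=6: nums[6]=-2 > -3 → no swap
j=7: nums[7]=5 > -3 → no swap
final swap nums[2],nums[8] → [-5, -6, -3, 3, 1, 2, -2, 5, -1]; return 2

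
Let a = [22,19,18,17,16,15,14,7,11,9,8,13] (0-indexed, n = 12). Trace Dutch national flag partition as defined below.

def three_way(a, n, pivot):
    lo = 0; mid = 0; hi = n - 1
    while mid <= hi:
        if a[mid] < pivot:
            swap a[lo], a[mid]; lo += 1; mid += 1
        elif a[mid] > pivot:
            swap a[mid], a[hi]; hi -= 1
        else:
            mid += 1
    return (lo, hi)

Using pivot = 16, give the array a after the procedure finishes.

[13,8,9,11,15,14,7,16,17,18,19,22]

lo=0 mid=0 hi=11
22>16: swap(0,11), hi=10 ⇒ [13,19,18,17,16,15,14,7,11,9,8,22]
13<16: swap(0,0), lo=1 mid=1 ⇒ [13,19,18,17,16,15,14,7,11,9,8,22]
19>16: swap(1,10), hi=9 ⇒ [13,8,18,17,16,15,14,7,11,9,19,22]
8<16: swap(1,1), lo=2 mid=2 ⇒ [13,8,18,17,16,15,14,7,11,9,19,22]
18>16: swap(2,9), hi=8 ⇒ [13,8,9,17,16,15,14,7,11,18,19,22]
9<16: swap(2,2), lo=3 mid=3 ⇒ [13,8,9,17,16,15,14,7,11,18,19,22]
17>16: swap(3,8), hi=7 ⇒ [13,8,9,11,16,15,14,7,17,18,19,22]
11<16: swap(3,3), lo=4 mid=4 ⇒ [13,8,9,11,16,15,14,7,17,18,19,22]
16=16: mid=5
15<16: swap(4,5), lo=5 mid=6 ⇒ [13,8,9,11,15,16,14,7,17,18,19,22]
14<16: swap(5,6), lo=6 mid=7 ⇒ [13,8,9,11,15,14,16,7,17,18,19,22]
7<16: swap(6,7), lo=7 mid=8 ⇒ [13,8,9,11,15,14,7,16,17,18,19,22]
done. lo=7 hi=7; a=[13,8,9,11,15,14,7,16,17,18,19,22]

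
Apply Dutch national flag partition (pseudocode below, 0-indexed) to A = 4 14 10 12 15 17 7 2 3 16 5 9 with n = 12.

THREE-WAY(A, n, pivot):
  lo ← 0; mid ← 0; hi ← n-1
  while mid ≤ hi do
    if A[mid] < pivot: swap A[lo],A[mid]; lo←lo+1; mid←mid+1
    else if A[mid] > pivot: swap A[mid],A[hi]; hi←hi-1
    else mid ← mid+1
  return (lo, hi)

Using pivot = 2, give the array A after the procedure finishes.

pivot = 2; lo=0, mid=0, hi=11
A[mid]=4>2: swap A[0],A[11]; hi=10 → 9 14 10 12 15 17 7 2 3 16 5 4
A[mid]=9>2: swap A[0],A[10]; hi=9 → 5 14 10 12 15 17 7 2 3 16 9 4
A[mid]=5>2: swap A[0],A[9]; hi=8 → 16 14 10 12 15 17 7 2 3 5 9 4
A[mid]=16>2: swap A[0],A[8]; hi=7 → 3 14 10 12 15 17 7 2 16 5 9 4
A[mid]=3>2: swap A[0],A[7]; hi=6 → 2 14 10 12 15 17 7 3 16 5 9 4
A[mid]=2=2: mid=1
A[mid]=14>2: swap A[1],A[6]; hi=5 → 2 7 10 12 15 17 14 3 16 5 9 4
A[mid]=7>2: swap A[1],A[5]; hi=4 → 2 17 10 12 15 7 14 3 16 5 9 4
A[mid]=17>2: swap A[1],A[4]; hi=3 → 2 15 10 12 17 7 14 3 16 5 9 4
A[mid]=15>2: swap A[1],A[3]; hi=2 → 2 12 10 15 17 7 14 3 16 5 9 4
A[mid]=12>2: swap A[1],A[2]; hi=1 → 2 10 12 15 17 7 14 3 16 5 9 4
A[mid]=10>2: swap A[1],A[1]; hi=0 → 2 10 12 15 17 7 14 3 16 5 9 4
end: lo=0, hi=0; A = 2 10 12 15 17 7 14 3 16 5 9 4

2 10 12 15 17 7 14 3 16 5 9 4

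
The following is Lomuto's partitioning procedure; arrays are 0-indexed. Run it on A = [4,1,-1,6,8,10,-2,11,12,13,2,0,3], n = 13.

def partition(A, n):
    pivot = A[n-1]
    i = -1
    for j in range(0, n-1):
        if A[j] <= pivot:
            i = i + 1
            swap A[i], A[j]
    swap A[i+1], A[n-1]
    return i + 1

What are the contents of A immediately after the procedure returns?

pivot = A[12] = 3; i = -1
j=0: A[0]=4 > 3 → no swap
j=1: A[1]=1 ≤ 3 → i=0, swap A[0],A[1] → [1,4,-1,6,8,10,-2,11,12,13,2,0,3]
j=2: A[2]=-1 ≤ 3 → i=1, swap A[1],A[2] → [1,-1,4,6,8,10,-2,11,12,13,2,0,3]
j=3: A[3]=6 > 3 → no swap
j=4: A[4]=8 > 3 → no swap
j=5: A[5]=10 > 3 → no swap
j=6: A[6]=-2 ≤ 3 → i=2, swap A[2],A[6] → [1,-1,-2,6,8,10,4,11,12,13,2,0,3]
j=7: A[7]=11 > 3 → no swap
j=8: A[8]=12 > 3 → no swap
j=9: A[9]=13 > 3 → no swap
j=10: A[10]=2 ≤ 3 → i=3, swap A[3],A[10] → [1,-1,-2,2,8,10,4,11,12,13,6,0,3]
j=11: A[11]=0 ≤ 3 → i=4, swap A[4],A[11] → [1,-1,-2,2,0,10,4,11,12,13,6,8,3]
final swap A[5],A[12] → [1,-1,-2,2,0,3,4,11,12,13,6,8,10]; return 5

[1,-1,-2,2,0,3,4,11,12,13,6,8,10]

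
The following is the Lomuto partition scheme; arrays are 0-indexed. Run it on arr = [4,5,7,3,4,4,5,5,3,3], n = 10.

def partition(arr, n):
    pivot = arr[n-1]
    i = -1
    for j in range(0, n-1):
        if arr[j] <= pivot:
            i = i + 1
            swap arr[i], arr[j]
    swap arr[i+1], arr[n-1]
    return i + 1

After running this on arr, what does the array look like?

[3,3,3,4,4,4,5,5,5,7]

pivot = arr[9] = 3; i = -1
j=0: arr[0]=4 > 3 → no swap
j=1: arr[1]=5 > 3 → no swap
j=2: arr[2]=7 > 3 → no swap
j=3: arr[3]=3 ≤ 3 → i=0, swap arr[0],arr[3] → [3,5,7,4,4,4,5,5,3,3]
j=4: arr[4]=4 > 3 → no swap
j=5: arr[5]=4 > 3 → no swap
j=6: arr[6]=5 > 3 → no swap
j=7: arr[7]=5 > 3 → no swap
j=8: arr[8]=3 ≤ 3 → i=1, swap arr[1],arr[8] → [3,3,7,4,4,4,5,5,5,3]
final swap arr[2],arr[9] → [3,3,3,4,4,4,5,5,5,7]; return 2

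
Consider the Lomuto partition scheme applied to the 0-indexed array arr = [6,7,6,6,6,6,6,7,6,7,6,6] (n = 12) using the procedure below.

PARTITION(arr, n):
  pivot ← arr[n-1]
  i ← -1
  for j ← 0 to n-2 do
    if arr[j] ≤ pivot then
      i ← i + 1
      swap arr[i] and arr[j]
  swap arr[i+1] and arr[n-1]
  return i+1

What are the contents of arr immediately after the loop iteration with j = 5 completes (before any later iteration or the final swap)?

pivot = arr[11] = 6; i = -1
j=0: arr[0]=6 ≤ 6 → i=0, swap arr[0],arr[0] (no change) → [6,7,6,6,6,6,6,7,6,7,6,6]
j=1: arr[1]=7 > 6 → no swap
j=2: arr[2]=6 ≤ 6 → i=1, swap arr[1],arr[2] → [6,6,7,6,6,6,6,7,6,7,6,6]
j=3: arr[3]=6 ≤ 6 → i=2, swap arr[2],arr[3] → [6,6,6,7,6,6,6,7,6,7,6,6]
j=4: arr[4]=6 ≤ 6 → i=3, swap arr[3],arr[4] → [6,6,6,6,7,6,6,7,6,7,6,6]
j=5: arr[5]=6 ≤ 6 → i=4, swap arr[4],arr[5] → [6,6,6,6,6,7,6,7,6,7,6,6]
(after j=5) arr = [6,6,6,6,6,7,6,7,6,7,6,6]

[6,6,6,6,6,7,6,7,6,7,6,6]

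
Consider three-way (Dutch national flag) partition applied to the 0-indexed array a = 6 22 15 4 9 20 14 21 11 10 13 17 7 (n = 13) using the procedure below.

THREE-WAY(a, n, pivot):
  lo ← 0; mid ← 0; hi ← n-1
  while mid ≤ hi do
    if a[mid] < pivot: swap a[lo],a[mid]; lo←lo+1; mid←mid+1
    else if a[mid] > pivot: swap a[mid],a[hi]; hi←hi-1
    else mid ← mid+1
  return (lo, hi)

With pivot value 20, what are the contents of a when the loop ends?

lo=0 mid=0 hi=12
6<20: swap(0,0), lo=1 mid=1 ⇒ 6 22 15 4 9 20 14 21 11 10 13 17 7
22>20: swap(1,12), hi=11 ⇒ 6 7 15 4 9 20 14 21 11 10 13 17 22
7<20: swap(1,1), lo=2 mid=2 ⇒ 6 7 15 4 9 20 14 21 11 10 13 17 22
15<20: swap(2,2), lo=3 mid=3 ⇒ 6 7 15 4 9 20 14 21 11 10 13 17 22
4<20: swap(3,3), lo=4 mid=4 ⇒ 6 7 15 4 9 20 14 21 11 10 13 17 22
9<20: swap(4,4), lo=5 mid=5 ⇒ 6 7 15 4 9 20 14 21 11 10 13 17 22
20=20: mid=6
14<20: swap(5,6), lo=6 mid=7 ⇒ 6 7 15 4 9 14 20 21 11 10 13 17 22
21>20: swap(7,11), hi=10 ⇒ 6 7 15 4 9 14 20 17 11 10 13 21 22
17<20: swap(6,7), lo=7 mid=8 ⇒ 6 7 15 4 9 14 17 20 11 10 13 21 22
11<20: swap(7,8), lo=8 mid=9 ⇒ 6 7 15 4 9 14 17 11 20 10 13 21 22
10<20: swap(8,9), lo=9 mid=10 ⇒ 6 7 15 4 9 14 17 11 10 20 13 21 22
13<20: swap(9,10), lo=10 mid=11 ⇒ 6 7 15 4 9 14 17 11 10 13 20 21 22
done. lo=10 hi=10; a=6 7 15 4 9 14 17 11 10 13 20 21 22

6 7 15 4 9 14 17 11 10 13 20 21 22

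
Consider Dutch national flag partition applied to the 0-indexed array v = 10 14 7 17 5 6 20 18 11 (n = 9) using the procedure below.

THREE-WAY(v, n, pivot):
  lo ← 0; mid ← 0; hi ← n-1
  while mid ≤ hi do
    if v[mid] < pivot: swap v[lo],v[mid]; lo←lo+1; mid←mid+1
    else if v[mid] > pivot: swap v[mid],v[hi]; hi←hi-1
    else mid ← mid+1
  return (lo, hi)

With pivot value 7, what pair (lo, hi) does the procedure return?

(2, 2)

lo=0 mid=0 hi=8
10>7: swap(0,8), hi=7 ⇒ 11 14 7 17 5 6 20 18 10
11>7: swap(0,7), hi=6 ⇒ 18 14 7 17 5 6 20 11 10
18>7: swap(0,6), hi=5 ⇒ 20 14 7 17 5 6 18 11 10
20>7: swap(0,5), hi=4 ⇒ 6 14 7 17 5 20 18 11 10
6<7: swap(0,0), lo=1 mid=1 ⇒ 6 14 7 17 5 20 18 11 10
14>7: swap(1,4), hi=3 ⇒ 6 5 7 17 14 20 18 11 10
5<7: swap(1,1), lo=2 mid=2 ⇒ 6 5 7 17 14 20 18 11 10
7=7: mid=3
17>7: swap(3,3), hi=2 ⇒ 6 5 7 17 14 20 18 11 10
done. lo=2 hi=2; v=6 5 7 17 14 20 18 11 10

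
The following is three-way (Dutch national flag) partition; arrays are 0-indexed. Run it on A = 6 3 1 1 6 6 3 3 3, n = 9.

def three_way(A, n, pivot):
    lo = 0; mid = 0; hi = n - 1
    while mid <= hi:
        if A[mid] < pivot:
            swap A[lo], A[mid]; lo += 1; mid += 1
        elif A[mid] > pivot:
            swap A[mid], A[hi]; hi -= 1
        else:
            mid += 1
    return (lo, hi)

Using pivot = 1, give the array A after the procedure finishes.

1 1 3 6 6 3 3 3 6

pivot = 1; lo=0, mid=0, hi=8
A[mid]=6>1: swap A[0],A[8]; hi=7 → 3 3 1 1 6 6 3 3 6
A[mid]=3>1: swap A[0],A[7]; hi=6 → 3 3 1 1 6 6 3 3 6
A[mid]=3>1: swap A[0],A[6]; hi=5 → 3 3 1 1 6 6 3 3 6
A[mid]=3>1: swap A[0],A[5]; hi=4 → 6 3 1 1 6 3 3 3 6
A[mid]=6>1: swap A[0],A[4]; hi=3 → 6 3 1 1 6 3 3 3 6
A[mid]=6>1: swap A[0],A[3]; hi=2 → 1 3 1 6 6 3 3 3 6
A[mid]=1=1: mid=1
A[mid]=3>1: swap A[1],A[2]; hi=1 → 1 1 3 6 6 3 3 3 6
A[mid]=1=1: mid=2
end: lo=0, hi=1; A = 1 1 3 6 6 3 3 3 6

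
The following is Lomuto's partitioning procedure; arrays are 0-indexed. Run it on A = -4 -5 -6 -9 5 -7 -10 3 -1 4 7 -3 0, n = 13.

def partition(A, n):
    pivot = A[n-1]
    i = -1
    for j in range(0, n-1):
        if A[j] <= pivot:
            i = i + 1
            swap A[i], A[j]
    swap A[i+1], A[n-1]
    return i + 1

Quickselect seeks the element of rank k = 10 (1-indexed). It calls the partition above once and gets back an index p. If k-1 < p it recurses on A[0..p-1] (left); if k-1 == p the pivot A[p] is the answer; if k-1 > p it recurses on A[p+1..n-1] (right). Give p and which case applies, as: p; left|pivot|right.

pivot = A[12] = 0; i = -1
j=0: A[0]=-4 ≤ 0 → i=0, swap A[0],A[0] (no change) → -4 -5 -6 -9 5 -7 -10 3 -1 4 7 -3 0
j=1: A[1]=-5 ≤ 0 → i=1, swap A[1],A[1] (no change) → -4 -5 -6 -9 5 -7 -10 3 -1 4 7 -3 0
j=2: A[2]=-6 ≤ 0 → i=2, swap A[2],A[2] (no change) → -4 -5 -6 -9 5 -7 -10 3 -1 4 7 -3 0
j=3: A[3]=-9 ≤ 0 → i=3, swap A[3],A[3] (no change) → -4 -5 -6 -9 5 -7 -10 3 -1 4 7 -3 0
j=4: A[4]=5 > 0 → no swap
j=5: A[5]=-7 ≤ 0 → i=4, swap A[4],A[5] → -4 -5 -6 -9 -7 5 -10 3 -1 4 7 -3 0
j=6: A[6]=-10 ≤ 0 → i=5, swap A[5],A[6] → -4 -5 -6 -9 -7 -10 5 3 -1 4 7 -3 0
j=7: A[7]=3 > 0 → no swap
j=8: A[8]=-1 ≤ 0 → i=6, swap A[6],A[8] → -4 -5 -6 -9 -7 -10 -1 3 5 4 7 -3 0
j=9: A[9]=4 > 0 → no swap
j=10: A[10]=7 > 0 → no swap
j=11: A[11]=-3 ≤ 0 → i=7, swap A[7],A[11] → -4 -5 -6 -9 -7 -10 -1 -3 5 4 7 3 0
final swap A[8],A[12] → -4 -5 -6 -9 -7 -10 -1 -3 0 4 7 3 5; return 8
p = 8; k-1 = 9 > 8 ⇒ right

8; right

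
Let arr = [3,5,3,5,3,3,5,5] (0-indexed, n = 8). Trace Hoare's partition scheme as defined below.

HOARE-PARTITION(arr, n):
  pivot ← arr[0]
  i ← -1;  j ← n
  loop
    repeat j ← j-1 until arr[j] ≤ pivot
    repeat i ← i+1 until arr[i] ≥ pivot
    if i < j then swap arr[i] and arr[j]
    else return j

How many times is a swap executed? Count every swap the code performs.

2

pivot = arr[0] = 3; i = -1, j = 8
j→5 (arr[5]=3≤3), i→0 (arr[0]=3≥3); i<j, swap → [3,5,3,5,3,3,5,5]
j→4 (arr[4]=3≤3), i→1 (arr[1]=5≥3); i<j, swap → [3,3,3,5,5,3,5,5]
j→2, i→2; i≥j, return j=2. arr = [3,3,3,5,5,3,5,5]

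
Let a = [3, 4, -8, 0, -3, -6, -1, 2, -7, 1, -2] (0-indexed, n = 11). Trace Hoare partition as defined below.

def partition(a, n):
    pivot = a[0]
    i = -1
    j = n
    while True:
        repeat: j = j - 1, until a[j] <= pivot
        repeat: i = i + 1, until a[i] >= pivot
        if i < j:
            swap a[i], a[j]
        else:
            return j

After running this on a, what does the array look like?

[-2, 1, -8, 0, -3, -6, -1, 2, -7, 4, 3]

pivot = a[0] = 3; i = -1, j = 11
j→10 (a[10]=-2≤3), i→0 (a[0]=3≥3); i<j, swap → [-2, 4, -8, 0, -3, -6, -1, 2, -7, 1, 3]
j→9 (a[9]=1≤3), i→1 (a[1]=4≥3); i<j, swap → [-2, 1, -8, 0, -3, -6, -1, 2, -7, 4, 3]
j→8, i→9; i≥j, return j=8. a = [-2, 1, -8, 0, -3, -6, -1, 2, -7, 4, 3]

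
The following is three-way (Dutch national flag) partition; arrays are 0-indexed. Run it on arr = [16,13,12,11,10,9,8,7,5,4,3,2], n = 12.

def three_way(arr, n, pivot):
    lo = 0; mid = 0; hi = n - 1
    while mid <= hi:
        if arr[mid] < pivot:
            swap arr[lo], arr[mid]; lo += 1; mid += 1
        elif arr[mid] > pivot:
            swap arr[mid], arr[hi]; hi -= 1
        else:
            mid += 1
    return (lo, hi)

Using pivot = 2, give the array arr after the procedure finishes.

lo=0 mid=0 hi=11
16>2: swap(0,11), hi=10 ⇒ [2,13,12,11,10,9,8,7,5,4,3,16]
2=2: mid=1
13>2: swap(1,10), hi=9 ⇒ [2,3,12,11,10,9,8,7,5,4,13,16]
3>2: swap(1,9), hi=8 ⇒ [2,4,12,11,10,9,8,7,5,3,13,16]
4>2: swap(1,8), hi=7 ⇒ [2,5,12,11,10,9,8,7,4,3,13,16]
5>2: swap(1,7), hi=6 ⇒ [2,7,12,11,10,9,8,5,4,3,13,16]
7>2: swap(1,6), hi=5 ⇒ [2,8,12,11,10,9,7,5,4,3,13,16]
8>2: swap(1,5), hi=4 ⇒ [2,9,12,11,10,8,7,5,4,3,13,16]
9>2: swap(1,4), hi=3 ⇒ [2,10,12,11,9,8,7,5,4,3,13,16]
10>2: swap(1,3), hi=2 ⇒ [2,11,12,10,9,8,7,5,4,3,13,16]
11>2: swap(1,2), hi=1 ⇒ [2,12,11,10,9,8,7,5,4,3,13,16]
12>2: swap(1,1), hi=0 ⇒ [2,12,11,10,9,8,7,5,4,3,13,16]
done. lo=0 hi=0; arr=[2,12,11,10,9,8,7,5,4,3,13,16]

[2,12,11,10,9,8,7,5,4,3,13,16]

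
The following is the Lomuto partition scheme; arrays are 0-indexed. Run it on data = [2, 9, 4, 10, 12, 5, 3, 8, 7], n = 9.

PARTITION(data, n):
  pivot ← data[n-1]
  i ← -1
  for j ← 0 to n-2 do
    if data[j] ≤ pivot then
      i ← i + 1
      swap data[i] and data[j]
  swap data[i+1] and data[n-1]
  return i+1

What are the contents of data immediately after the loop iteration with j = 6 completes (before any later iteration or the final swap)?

pivot=7, i=-1
j=0: 2≤7, i=0, swap(0,0) ⇒ [2, 9, 4, 10, 12, 5, 3, 8, 7]
j=1: 9>7, skip
j=2: 4≤7, i=1, swap(1,2) ⇒ [2, 4, 9, 10, 12, 5, 3, 8, 7]
j=3: 10>7, skip
j=4: 12>7, skip
j=5: 5≤7, i=2, swap(2,5) ⇒ [2, 4, 5, 10, 12, 9, 3, 8, 7]
j=6: 3≤7, i=3, swap(3,6) ⇒ [2, 4, 5, 3, 12, 9, 10, 8, 7]
(after j=6) data = [2, 4, 5, 3, 12, 9, 10, 8, 7]

[2, 4, 5, 3, 12, 9, 10, 8, 7]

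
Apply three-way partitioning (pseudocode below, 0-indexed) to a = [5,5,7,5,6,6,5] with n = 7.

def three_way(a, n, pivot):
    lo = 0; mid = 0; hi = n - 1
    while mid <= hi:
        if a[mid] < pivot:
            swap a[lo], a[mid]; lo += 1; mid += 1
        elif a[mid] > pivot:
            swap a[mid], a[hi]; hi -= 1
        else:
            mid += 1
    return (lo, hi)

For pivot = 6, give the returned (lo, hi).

pivot = 6; lo=0, mid=0, hi=6
a[mid]=5<6: swap a[0],a[0]; lo=1,mid=1 → [5,5,7,5,6,6,5]
a[mid]=5<6: swap a[1],a[1]; lo=2,mid=2 → [5,5,7,5,6,6,5]
a[mid]=7>6: swap a[2],a[6]; hi=5 → [5,5,5,5,6,6,7]
a[mid]=5<6: swap a[2],a[2]; lo=3,mid=3 → [5,5,5,5,6,6,7]
a[mid]=5<6: swap a[3],a[3]; lo=4,mid=4 → [5,5,5,5,6,6,7]
a[mid]=6=6: mid=5
a[mid]=6=6: mid=6
end: lo=4, hi=5; a = [5,5,5,5,6,6,7]

(4, 5)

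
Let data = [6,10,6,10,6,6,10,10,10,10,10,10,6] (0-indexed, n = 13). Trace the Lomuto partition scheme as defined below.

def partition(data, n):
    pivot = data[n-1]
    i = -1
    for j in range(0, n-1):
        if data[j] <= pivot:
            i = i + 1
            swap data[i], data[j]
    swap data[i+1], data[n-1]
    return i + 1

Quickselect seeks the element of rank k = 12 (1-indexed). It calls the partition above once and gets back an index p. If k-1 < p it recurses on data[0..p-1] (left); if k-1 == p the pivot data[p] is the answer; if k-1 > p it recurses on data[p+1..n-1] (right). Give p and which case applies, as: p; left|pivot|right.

4; right

pivot=6, i=-1
j=0: 6≤6, i=0, swap(0,0) ⇒ [6,10,6,10,6,6,10,10,10,10,10,10,6]
j=1: 10>6, skip
j=2: 6≤6, i=1, swap(1,2) ⇒ [6,6,10,10,6,6,10,10,10,10,10,10,6]
j=3: 10>6, skip
j=4: 6≤6, i=2, swap(2,4) ⇒ [6,6,6,10,10,6,10,10,10,10,10,10,6]
j=5: 6≤6, i=3, swap(3,5) ⇒ [6,6,6,6,10,10,10,10,10,10,10,10,6]
j=6: 10>6, skip
j=7: 10>6, skip
j=8: 10>6, skip
j=9: 10>6, skip
j=10: 10>6, skip
j=11: 10>6, skip
swap(4,12) ⇒ [6,6,6,6,6,10,10,10,10,10,10,10,10]; return 4
p = 4; k-1 = 11 > 4 ⇒ right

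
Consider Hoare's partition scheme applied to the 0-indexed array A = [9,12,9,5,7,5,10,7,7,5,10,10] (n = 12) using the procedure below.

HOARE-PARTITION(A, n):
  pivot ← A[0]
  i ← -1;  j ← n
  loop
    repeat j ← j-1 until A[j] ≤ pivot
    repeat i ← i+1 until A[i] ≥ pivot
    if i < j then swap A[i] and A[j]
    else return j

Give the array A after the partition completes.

pivot = A[0] = 9; i = -1, j = 12
j→9 (A[9]=5≤9), i→0 (A[0]=9≥9); i<j, swap → [5,12,9,5,7,5,10,7,7,9,10,10]
j→8 (A[8]=7≤9), i→1 (A[1]=12≥9); i<j, swap → [5,7,9,5,7,5,10,7,12,9,10,10]
j→7 (A[7]=7≤9), i→2 (A[2]=9≥9); i<j, swap → [5,7,7,5,7,5,10,9,12,9,10,10]
j→5, i→6; i≥j, return j=5. A = [5,7,7,5,7,5,10,9,12,9,10,10]

[5,7,7,5,7,5,10,9,12,9,10,10]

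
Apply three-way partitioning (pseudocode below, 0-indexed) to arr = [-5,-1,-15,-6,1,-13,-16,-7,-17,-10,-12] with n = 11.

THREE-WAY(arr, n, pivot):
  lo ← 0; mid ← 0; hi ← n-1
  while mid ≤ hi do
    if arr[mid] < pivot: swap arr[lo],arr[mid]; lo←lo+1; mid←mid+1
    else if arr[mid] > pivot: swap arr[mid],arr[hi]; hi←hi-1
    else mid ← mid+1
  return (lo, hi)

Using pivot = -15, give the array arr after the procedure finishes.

[-17,-16,-15,1,-13,-6,-7,-1,-10,-12,-5]

pivot = -15; lo=0, mid=0, hi=10
arr[mid]=-5>-15: swap arr[0],arr[10]; hi=9 → [-12,-1,-15,-6,1,-13,-16,-7,-17,-10,-5]
arr[mid]=-12>-15: swap arr[0],arr[9]; hi=8 → [-10,-1,-15,-6,1,-13,-16,-7,-17,-12,-5]
arr[mid]=-10>-15: swap arr[0],arr[8]; hi=7 → [-17,-1,-15,-6,1,-13,-16,-7,-10,-12,-5]
arr[mid]=-17<-15: swap arr[0],arr[0]; lo=1,mid=1 → [-17,-1,-15,-6,1,-13,-16,-7,-10,-12,-5]
arr[mid]=-1>-15: swap arr[1],arr[7]; hi=6 → [-17,-7,-15,-6,1,-13,-16,-1,-10,-12,-5]
arr[mid]=-7>-15: swap arr[1],arr[6]; hi=5 → [-17,-16,-15,-6,1,-13,-7,-1,-10,-12,-5]
arr[mid]=-16<-15: swap arr[1],arr[1]; lo=2,mid=2 → [-17,-16,-15,-6,1,-13,-7,-1,-10,-12,-5]
arr[mid]=-15=-15: mid=3
arr[mid]=-6>-15: swap arr[3],arr[5]; hi=4 → [-17,-16,-15,-13,1,-6,-7,-1,-10,-12,-5]
arr[mid]=-13>-15: swap arr[3],arr[4]; hi=3 → [-17,-16,-15,1,-13,-6,-7,-1,-10,-12,-5]
arr[mid]=1>-15: swap arr[3],arr[3]; hi=2 → [-17,-16,-15,1,-13,-6,-7,-1,-10,-12,-5]
end: lo=2, hi=2; arr = [-17,-16,-15,1,-13,-6,-7,-1,-10,-12,-5]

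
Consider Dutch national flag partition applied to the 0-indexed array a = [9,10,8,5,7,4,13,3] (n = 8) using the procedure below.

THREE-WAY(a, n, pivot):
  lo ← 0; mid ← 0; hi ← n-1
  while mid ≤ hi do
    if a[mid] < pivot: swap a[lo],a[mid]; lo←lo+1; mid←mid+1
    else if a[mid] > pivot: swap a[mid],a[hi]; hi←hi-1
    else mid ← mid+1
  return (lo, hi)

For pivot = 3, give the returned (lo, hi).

pivot = 3; lo=0, mid=0, hi=7
a[mid]=9>3: swap a[0],a[7]; hi=6 → [3,10,8,5,7,4,13,9]
a[mid]=3=3: mid=1
a[mid]=10>3: swap a[1],a[6]; hi=5 → [3,13,8,5,7,4,10,9]
a[mid]=13>3: swap a[1],a[5]; hi=4 → [3,4,8,5,7,13,10,9]
a[mid]=4>3: swap a[1],a[4]; hi=3 → [3,7,8,5,4,13,10,9]
a[mid]=7>3: swap a[1],a[3]; hi=2 → [3,5,8,7,4,13,10,9]
a[mid]=5>3: swap a[1],a[2]; hi=1 → [3,8,5,7,4,13,10,9]
a[mid]=8>3: swap a[1],a[1]; hi=0 → [3,8,5,7,4,13,10,9]
end: lo=0, hi=0; a = [3,8,5,7,4,13,10,9]

(0, 0)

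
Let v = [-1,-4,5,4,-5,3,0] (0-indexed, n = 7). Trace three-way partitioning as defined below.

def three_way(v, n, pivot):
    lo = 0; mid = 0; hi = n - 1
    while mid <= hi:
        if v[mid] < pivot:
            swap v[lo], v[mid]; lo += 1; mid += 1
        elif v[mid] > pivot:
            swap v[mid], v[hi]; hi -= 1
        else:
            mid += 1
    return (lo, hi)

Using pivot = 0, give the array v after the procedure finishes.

[-1,-4,-5,0,3,4,5]

lo=0 mid=0 hi=6
-1<0: swap(0,0), lo=1 mid=1 ⇒ [-1,-4,5,4,-5,3,0]
-4<0: swap(1,1), lo=2 mid=2 ⇒ [-1,-4,5,4,-5,3,0]
5>0: swap(2,6), hi=5 ⇒ [-1,-4,0,4,-5,3,5]
0=0: mid=3
4>0: swap(3,5), hi=4 ⇒ [-1,-4,0,3,-5,4,5]
3>0: swap(3,4), hi=3 ⇒ [-1,-4,0,-5,3,4,5]
-5<0: swap(2,3), lo=3 mid=4 ⇒ [-1,-4,-5,0,3,4,5]
done. lo=3 hi=3; v=[-1,-4,-5,0,3,4,5]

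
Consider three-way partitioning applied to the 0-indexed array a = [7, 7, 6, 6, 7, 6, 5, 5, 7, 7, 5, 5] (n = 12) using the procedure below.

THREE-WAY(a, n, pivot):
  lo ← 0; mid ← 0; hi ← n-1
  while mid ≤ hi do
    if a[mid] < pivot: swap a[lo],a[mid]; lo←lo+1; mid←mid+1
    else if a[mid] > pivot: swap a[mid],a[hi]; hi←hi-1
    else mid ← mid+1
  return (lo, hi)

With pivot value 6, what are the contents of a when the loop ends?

lo=0 mid=0 hi=11
7>6: swap(0,11), hi=10 ⇒ [5, 7, 6, 6, 7, 6, 5, 5, 7, 7, 5, 7]
5<6: swap(0,0), lo=1 mid=1 ⇒ [5, 7, 6, 6, 7, 6, 5, 5, 7, 7, 5, 7]
7>6: swap(1,10), hi=9 ⇒ [5, 5, 6, 6, 7, 6, 5, 5, 7, 7, 7, 7]
5<6: swap(1,1), lo=2 mid=2 ⇒ [5, 5, 6, 6, 7, 6, 5, 5, 7, 7, 7, 7]
6=6: mid=3
6=6: mid=4
7>6: swap(4,9), hi=8 ⇒ [5, 5, 6, 6, 7, 6, 5, 5, 7, 7, 7, 7]
7>6: swap(4,8), hi=7 ⇒ [5, 5, 6, 6, 7, 6, 5, 5, 7, 7, 7, 7]
7>6: swap(4,7), hi=6 ⇒ [5, 5, 6, 6, 5, 6, 5, 7, 7, 7, 7, 7]
5<6: swap(2,4), lo=3 mid=5 ⇒ [5, 5, 5, 6, 6, 6, 5, 7, 7, 7, 7, 7]
6=6: mid=6
5<6: swap(3,6), lo=4 mid=7 ⇒ [5, 5, 5, 5, 6, 6, 6, 7, 7, 7, 7, 7]
done. lo=4 hi=6; a=[5, 5, 5, 5, 6, 6, 6, 7, 7, 7, 7, 7]

[5, 5, 5, 5, 6, 6, 6, 7, 7, 7, 7, 7]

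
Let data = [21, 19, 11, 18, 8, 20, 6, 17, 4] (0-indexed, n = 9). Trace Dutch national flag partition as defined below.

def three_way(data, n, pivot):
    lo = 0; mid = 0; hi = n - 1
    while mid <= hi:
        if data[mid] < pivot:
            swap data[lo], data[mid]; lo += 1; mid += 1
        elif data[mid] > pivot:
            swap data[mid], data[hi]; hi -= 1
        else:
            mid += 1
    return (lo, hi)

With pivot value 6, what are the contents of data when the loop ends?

[4, 6, 18, 8, 20, 11, 17, 19, 21]

lo=0 mid=0 hi=8
21>6: swap(0,8), hi=7 ⇒ [4, 19, 11, 18, 8, 20, 6, 17, 21]
4<6: swap(0,0), lo=1 mid=1 ⇒ [4, 19, 11, 18, 8, 20, 6, 17, 21]
19>6: swap(1,7), hi=6 ⇒ [4, 17, 11, 18, 8, 20, 6, 19, 21]
17>6: swap(1,6), hi=5 ⇒ [4, 6, 11, 18, 8, 20, 17, 19, 21]
6=6: mid=2
11>6: swap(2,5), hi=4 ⇒ [4, 6, 20, 18, 8, 11, 17, 19, 21]
20>6: swap(2,4), hi=3 ⇒ [4, 6, 8, 18, 20, 11, 17, 19, 21]
8>6: swap(2,3), hi=2 ⇒ [4, 6, 18, 8, 20, 11, 17, 19, 21]
18>6: swap(2,2), hi=1 ⇒ [4, 6, 18, 8, 20, 11, 17, 19, 21]
done. lo=1 hi=1; data=[4, 6, 18, 8, 20, 11, 17, 19, 21]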